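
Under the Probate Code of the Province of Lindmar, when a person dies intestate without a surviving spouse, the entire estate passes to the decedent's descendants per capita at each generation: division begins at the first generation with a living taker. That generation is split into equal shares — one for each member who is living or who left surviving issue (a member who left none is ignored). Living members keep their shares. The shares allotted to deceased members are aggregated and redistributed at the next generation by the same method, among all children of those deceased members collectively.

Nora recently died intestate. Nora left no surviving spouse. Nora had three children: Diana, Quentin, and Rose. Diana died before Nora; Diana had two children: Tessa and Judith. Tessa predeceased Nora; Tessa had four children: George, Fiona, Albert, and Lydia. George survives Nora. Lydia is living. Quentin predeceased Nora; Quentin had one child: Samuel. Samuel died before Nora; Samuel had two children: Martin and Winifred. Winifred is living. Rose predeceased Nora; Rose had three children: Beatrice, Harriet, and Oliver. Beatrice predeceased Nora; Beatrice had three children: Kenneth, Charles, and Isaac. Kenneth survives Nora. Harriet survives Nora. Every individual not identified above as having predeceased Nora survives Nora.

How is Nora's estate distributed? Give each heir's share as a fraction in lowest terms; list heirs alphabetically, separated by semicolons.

There is no surviving spouse, so the entire estate passes to Nora's descendants per capita at each generation.
No one at generation 1 (Diana, Quentin, Rose) is living; moving to the next generation.
At generation 2 (Tessa, Judith, Samuel, Beatrice, Harriet, Oliver) there are 6 shares of (1)/6 = 1/6 each.
Living: Judith, Harriet, and Oliver — each takes 1/6.
Deceased: Tessa, Samuel, and Beatrice. Their combined 1/2 is pooled and carried to generation 3.
At generation 3 (George, Fiona, Albert, Lydia, Martin, Winifred, Kenneth, Charles, Isaac) there are 9 shares of (1/2)/9 = 1/18 each.
Living: George, Fiona, Albert, Lydia, Martin, Winifred, Kenneth, Charles, and Isaac — each takes 1/18.

Albert 1/18; Charles 1/18; Fiona 1/18; George 1/18; Harriet 1/6; Isaac 1/18; Judith 1/6; Kenneth 1/18; Lydia 1/18; Martin 1/18; Oliver 1/6; Winifred 1/18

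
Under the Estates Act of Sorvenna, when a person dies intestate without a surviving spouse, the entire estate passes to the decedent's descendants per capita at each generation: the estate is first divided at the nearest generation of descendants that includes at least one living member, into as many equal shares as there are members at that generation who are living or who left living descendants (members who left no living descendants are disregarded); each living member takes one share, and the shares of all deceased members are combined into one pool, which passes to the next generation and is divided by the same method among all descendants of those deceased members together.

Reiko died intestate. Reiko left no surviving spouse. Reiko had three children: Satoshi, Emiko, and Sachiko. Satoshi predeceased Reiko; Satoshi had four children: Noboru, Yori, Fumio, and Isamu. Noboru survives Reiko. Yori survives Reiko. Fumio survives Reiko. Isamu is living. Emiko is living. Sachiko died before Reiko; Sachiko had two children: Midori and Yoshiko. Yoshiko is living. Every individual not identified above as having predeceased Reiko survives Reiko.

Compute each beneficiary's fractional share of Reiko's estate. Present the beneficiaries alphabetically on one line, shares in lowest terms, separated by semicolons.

Emiko 1/3; Fumio 1/9; Isamu 1/9; Midori 1/9; Noboru 1/9; Yori 1/9; Yoshiko 1/9

There is no surviving spouse, so the entire estate passes to Reiko's descendants per capita at each generation.
At generation 1 (Satoshi, Emiko, Sachiko) there are 3 shares of (1)/3 = 1/3 each.
Living: Emiko — each takes 1/3.
Deceased: Satoshi and Sachiko. Their combined 2/3 is pooled and carried to generation 2.
At generation 2 (Noboru, Yori, Fumio, Isamu, Midori, Yoshiko) there are 6 shares of (2/3)/6 = 1/9 each.
Living: Noboru, Yori, Fumio, Isamu, Midori, and Yoshiko — each takes 1/9.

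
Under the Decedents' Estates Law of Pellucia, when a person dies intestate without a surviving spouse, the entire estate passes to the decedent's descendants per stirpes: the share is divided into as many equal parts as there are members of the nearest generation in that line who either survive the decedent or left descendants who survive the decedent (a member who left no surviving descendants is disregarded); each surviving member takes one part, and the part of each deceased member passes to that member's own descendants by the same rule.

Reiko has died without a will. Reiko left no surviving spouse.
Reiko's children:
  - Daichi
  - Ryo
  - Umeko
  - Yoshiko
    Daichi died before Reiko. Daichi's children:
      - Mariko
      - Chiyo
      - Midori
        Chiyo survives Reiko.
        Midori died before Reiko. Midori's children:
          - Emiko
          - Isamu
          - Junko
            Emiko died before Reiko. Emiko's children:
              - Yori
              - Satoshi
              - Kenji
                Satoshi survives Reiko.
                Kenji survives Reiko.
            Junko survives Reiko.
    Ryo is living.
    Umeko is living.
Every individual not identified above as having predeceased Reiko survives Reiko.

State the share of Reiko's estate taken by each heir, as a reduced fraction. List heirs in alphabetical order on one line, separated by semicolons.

Chiyo 1/12; Isamu 1/36; Junko 1/36; Kenji 1/108; Mariko 1/12; Ryo 1/4; Satoshi 1/108; Umeko 1/4; Yori 1/108; Yoshiko 1/4

There is no surviving spouse, so the entire estate passes to Reiko's descendants per stirpes.
The estate is divided into 4 equal shares of 1/4 among Daichi, Ryo, Umeko, Yoshiko.
Daichi predeceased; the 1/4 allotted to Daichi's branch passes to Daichi's issue by representation.
The 1/4 is divided into 3 equal shares of 1/12 among Mariko, Chiyo, Midori.
Mariko is living and takes 1/12.
Chiyo is living and takes 1/12.
Midori predeceased; the 1/12 allotted to Midori's branch passes to Midori's issue by representation.
The 1/12 is divided into 3 equal shares of 1/36 among Emiko, Isamu, Junko.
Emiko predeceased; the 1/36 allotted to Emiko's branch passes to Emiko's issue by representation.
The 1/36 is divided into 3 equal shares of 1/108 among Yori, Satoshi, Kenji.
Yori is living and takes 1/108.
Satoshi is living and takes 1/108.
Kenji is living and takes 1/108.
Isamu is living and takes 1/36.
Junko is living and takes 1/36.
Ryo is living and takes 1/4.
Umeko is living and takes 1/4.
Yoshiko is living and takes 1/4.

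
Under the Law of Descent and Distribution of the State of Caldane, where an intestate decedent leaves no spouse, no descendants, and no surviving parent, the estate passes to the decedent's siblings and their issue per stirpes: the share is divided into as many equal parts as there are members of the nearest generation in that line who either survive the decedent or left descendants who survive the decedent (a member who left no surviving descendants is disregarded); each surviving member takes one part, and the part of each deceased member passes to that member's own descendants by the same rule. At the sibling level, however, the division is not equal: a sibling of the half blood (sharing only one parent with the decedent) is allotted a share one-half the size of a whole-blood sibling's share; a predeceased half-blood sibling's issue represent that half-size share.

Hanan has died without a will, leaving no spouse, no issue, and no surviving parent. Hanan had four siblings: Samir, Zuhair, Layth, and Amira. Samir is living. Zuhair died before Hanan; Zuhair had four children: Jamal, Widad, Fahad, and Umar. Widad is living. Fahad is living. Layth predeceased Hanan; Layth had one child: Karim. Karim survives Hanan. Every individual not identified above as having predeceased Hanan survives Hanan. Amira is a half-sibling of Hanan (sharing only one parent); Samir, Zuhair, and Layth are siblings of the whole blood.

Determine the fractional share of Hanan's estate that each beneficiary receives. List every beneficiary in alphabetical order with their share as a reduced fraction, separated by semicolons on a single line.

No spouse, descendants, or parent survives, so the estate passes to Hanan's siblings per stirpes.
Half-blood siblings count for one-half the weight of whole-blood siblings at the initial division.
Dividing 1 in proportion to weights (total weight 7/2): Samir (weight 1) → 2/7; Zuhair (weight 1) → 2/7; Layth (weight 1) → 2/7; Amira (weight 1/2) → 1/7.
Samir is living and takes 2/7.
Zuhair predeceased; the 2/7 allotted to Zuhair's branch passes to Zuhair's issue by representation.
The 2/7 is divided into 4 equal shares of 1/14 among Jamal, Widad, Fahad, Umar.
Jamal is living and takes 1/14.
Widad is living and takes 1/14.
Fahad is living and takes 1/14.
Umar is living and takes 1/14.
Layth predeceased; the 2/7 allotted to Layth's branch passes to Layth's issue by representation.
Karim is the sole taker at this level and receives the full 2/7.
Amira is living and takes 1/7.

Amira 1/7; Fahad 1/14; Jamal 1/14; Karim 2/7; Samir 2/7; Umar 1/14; Widad 1/14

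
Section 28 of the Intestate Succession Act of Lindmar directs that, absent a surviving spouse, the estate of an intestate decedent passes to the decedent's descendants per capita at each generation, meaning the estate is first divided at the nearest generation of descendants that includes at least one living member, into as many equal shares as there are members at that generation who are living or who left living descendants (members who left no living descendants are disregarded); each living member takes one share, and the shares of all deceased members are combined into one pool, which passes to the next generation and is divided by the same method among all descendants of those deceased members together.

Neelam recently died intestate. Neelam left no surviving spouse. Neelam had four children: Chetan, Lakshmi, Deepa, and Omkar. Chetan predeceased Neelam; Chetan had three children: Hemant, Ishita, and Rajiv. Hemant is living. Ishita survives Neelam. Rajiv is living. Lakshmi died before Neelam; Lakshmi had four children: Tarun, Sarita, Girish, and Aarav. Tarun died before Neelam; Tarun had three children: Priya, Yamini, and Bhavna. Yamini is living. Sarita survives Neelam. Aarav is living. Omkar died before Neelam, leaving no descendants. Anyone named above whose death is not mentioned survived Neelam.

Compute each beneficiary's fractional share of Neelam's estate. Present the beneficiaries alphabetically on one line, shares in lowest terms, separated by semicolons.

There is no surviving spouse, so the entire estate passes to Neelam's descendants per capita at each generation.
At generation 1 (Chetan, Lakshmi, Deepa) there are 3 shares of (1)/3 = 1/3 each.
Living: Deepa — each takes 1/3.
Deceased: Chetan and Lakshmi. Their combined 2/3 is pooled and carried to generation 2.
At generation 2 (Hemant, Ishita, Rajiv, Tarun, Sarita, Girish, Aarav) there are 7 shares of (2/3)/7 = 2/21 each.
Living: Hemant, Ishita, Rajiv, Sarita, Girish, and Aarav — each takes 2/21.
Deceased: Tarun. That 2/21 share is carried to generation 3.
At generation 3 (Priya, Yamini, Bhavna) there are 3 shares of (2/21)/3 = 2/63 each.
Living: Priya, Yamini, and Bhavna — each takes 2/63.

Aarav 2/21; Bhavna 2/63; Deepa 1/3; Girish 2/21; Hemant 2/21; Ishita 2/21; Priya 2/63; Rajiv 2/21; Sarita 2/21; Yamini 2/63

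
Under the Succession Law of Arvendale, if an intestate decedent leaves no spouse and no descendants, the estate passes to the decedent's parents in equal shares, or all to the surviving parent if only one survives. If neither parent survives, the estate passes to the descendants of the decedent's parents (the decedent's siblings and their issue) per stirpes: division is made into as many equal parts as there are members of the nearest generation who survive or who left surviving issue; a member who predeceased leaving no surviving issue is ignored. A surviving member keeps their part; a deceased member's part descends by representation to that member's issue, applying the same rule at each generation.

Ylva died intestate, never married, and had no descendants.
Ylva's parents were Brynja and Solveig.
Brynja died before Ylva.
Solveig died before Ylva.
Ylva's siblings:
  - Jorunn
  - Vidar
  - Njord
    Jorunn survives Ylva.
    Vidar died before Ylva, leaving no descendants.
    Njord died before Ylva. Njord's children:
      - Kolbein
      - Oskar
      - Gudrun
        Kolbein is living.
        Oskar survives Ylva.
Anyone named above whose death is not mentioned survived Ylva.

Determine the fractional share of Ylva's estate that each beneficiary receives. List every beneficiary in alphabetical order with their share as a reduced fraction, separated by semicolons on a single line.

Neither parent survives and there are no descendants, so the estate passes to Ylva's siblings and their issue per stirpes.
Vidar left no surviving issue, so that branch lapses and is disregarded.
The estate is divided into 2 equal shares of 1/2 among Jorunn, Njord.
Jorunn is living and takes 1/2.
Njord predeceased; the 1/2 allotted to Njord's branch passes to Njord's issue by representation.
The 1/2 is divided into 3 equal shares of 1/6 among Kolbein, Oskar, Gudrun.
Kolbein is living and takes 1/6.
Oskar is living and takes 1/6.
Gudrun is living and takes 1/6.

Gudrun 1/6; Jorunn 1/2; Kolbein 1/6; Oskar 1/6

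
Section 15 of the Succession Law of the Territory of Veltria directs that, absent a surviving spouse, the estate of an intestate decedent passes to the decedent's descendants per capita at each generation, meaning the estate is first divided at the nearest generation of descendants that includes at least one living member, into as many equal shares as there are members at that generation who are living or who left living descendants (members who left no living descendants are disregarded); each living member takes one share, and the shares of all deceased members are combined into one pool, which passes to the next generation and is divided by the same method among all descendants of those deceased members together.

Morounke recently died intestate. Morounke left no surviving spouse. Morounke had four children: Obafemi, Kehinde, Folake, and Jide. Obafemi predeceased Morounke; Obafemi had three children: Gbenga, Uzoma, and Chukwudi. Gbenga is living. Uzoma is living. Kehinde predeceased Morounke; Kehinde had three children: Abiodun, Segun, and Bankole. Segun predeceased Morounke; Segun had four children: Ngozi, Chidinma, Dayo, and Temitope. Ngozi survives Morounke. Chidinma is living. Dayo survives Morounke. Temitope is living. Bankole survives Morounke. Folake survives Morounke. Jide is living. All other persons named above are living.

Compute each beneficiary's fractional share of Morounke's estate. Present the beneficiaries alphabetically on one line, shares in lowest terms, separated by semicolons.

There is no surviving spouse, so the entire estate passes to Morounke's descendants per capita at each generation.
At generation 1 (Obafemi, Kehinde, Folake, Jide) there are 4 shares of (1)/4 = 1/4 each.
Living: Folake and Jide — each takes 1/4.
Deceased: Obafemi and Kehinde. Their combined 1/2 is pooled and carried to generation 2.
At generation 2 (Gbenga, Uzoma, Chukwudi, Abiodun, Segun, Bankole) there are 6 shares of (1/2)/6 = 1/12 each.
Living: Gbenga, Uzoma, Chukwudi, Abiodun, and Bankole — each takes 1/12.
Deceased: Segun. That 1/12 share is carried to generation 3.
At generation 3 (Ngozi, Chidinma, Dayo, Temitope) there are 4 shares of (1/12)/4 = 1/48 each.
Living: Ngozi, Chidinma, Dayo, and Temitope — each takes 1/48.

Abiodun 1/12; Bankole 1/12; Chidinma 1/48; Chukwudi 1/12; Dayo 1/48; Folake 1/4; Gbenga 1/12; Jide 1/4; Ngozi 1/48; Temitope 1/48; Uzoma 1/12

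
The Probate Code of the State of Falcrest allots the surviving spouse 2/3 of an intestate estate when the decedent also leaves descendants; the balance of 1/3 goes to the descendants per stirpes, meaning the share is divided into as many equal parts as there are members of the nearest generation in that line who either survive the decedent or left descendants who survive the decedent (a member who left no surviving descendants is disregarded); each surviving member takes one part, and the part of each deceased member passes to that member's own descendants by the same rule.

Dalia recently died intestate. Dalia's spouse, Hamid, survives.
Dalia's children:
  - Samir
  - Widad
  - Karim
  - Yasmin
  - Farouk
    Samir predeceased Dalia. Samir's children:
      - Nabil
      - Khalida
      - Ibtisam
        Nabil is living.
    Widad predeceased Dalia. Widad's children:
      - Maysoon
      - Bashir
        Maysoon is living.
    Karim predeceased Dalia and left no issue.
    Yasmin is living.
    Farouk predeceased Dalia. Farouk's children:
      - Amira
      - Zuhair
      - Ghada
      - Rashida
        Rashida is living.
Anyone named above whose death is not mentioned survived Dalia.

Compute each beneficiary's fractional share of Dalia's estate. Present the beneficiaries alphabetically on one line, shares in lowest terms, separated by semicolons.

Amira 1/48; Bashir 1/24; Ghada 1/48; Hamid 2/3; Ibtisam 1/36; Khalida 1/36; Maysoon 1/24; Nabil 1/36; Rashida 1/48; Yasmin 1/12; Zuhair 1/48

Hamid, as surviving spouse, takes 2/3.
The remaining 1/3 passes to Dalia's descendants per stirpes.
Karim left no surviving issue, so that branch lapses and is disregarded.
The 1/3 is divided into 4 equal shares of 1/12 among Samir, Widad, Yasmin, Farouk.
Samir predeceased; the 1/12 allotted to Samir's branch passes to Samir's issue by representation.
The 1/12 is divided into 3 equal shares of 1/36 among Nabil, Khalida, Ibtisam.
Nabil is living and takes 1/36.
Khalida is living and takes 1/36.
Ibtisam is living and takes 1/36.
Widad predeceased; the 1/12 allotted to Widad's branch passes to Widad's issue by representation.
The 1/12 is divided into 2 equal shares of 1/24 among Maysoon, Bashir.
Maysoon is living and takes 1/24.
Bashir is living and takes 1/24.
Yasmin is living and takes 1/12.
Farouk predeceased; the 1/12 allotted to Farouk's branch passes to Farouk's issue by representation.
The 1/12 is divided into 4 equal shares of 1/48 among Amira, Zuhair, Ghada, Rashida.
Amira is living and takes 1/48.
Zuhair is living and takes 1/48.
Ghada is living and takes 1/48.
Rashida is living and takes 1/48.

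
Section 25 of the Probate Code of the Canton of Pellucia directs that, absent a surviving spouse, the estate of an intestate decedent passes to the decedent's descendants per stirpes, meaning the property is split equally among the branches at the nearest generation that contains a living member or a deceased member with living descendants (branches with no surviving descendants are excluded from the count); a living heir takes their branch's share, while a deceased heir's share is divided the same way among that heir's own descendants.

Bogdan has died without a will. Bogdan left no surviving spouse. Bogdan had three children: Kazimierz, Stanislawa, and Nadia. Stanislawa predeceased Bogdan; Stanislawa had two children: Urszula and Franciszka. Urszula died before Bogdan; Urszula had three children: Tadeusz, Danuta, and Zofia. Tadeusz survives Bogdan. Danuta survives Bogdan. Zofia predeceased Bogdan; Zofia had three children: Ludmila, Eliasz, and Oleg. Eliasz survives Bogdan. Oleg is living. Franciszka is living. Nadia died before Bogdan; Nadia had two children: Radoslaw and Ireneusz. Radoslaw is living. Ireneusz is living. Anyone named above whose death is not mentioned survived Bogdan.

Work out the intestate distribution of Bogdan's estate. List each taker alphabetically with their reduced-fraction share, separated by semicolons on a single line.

There is no surviving spouse, so the entire estate passes to Bogdan's descendants per stirpes.
The estate is divided into 3 equal shares of 1/3 among Kazimierz, Stanislawa, Nadia.
Kazimierz is living and takes 1/3.
Stanislawa predeceased; the 1/3 allotted to Stanislawa's branch passes to Stanislawa's issue by representation.
The 1/3 is divided into 2 equal shares of 1/6 among Urszula, Franciszka.
Urszula predeceased; the 1/6 allotted to Urszula's branch passes to Urszula's issue by representation.
The 1/6 is divided into 3 equal shares of 1/18 among Tadeusz, Danuta, Zofia.
Tadeusz is living and takes 1/18.
Danuta is living and takes 1/18.
Zofia predeceased; the 1/18 allotted to Zofia's branch passes to Zofia's issue by representation.
The 1/18 is divided into 3 equal shares of 1/54 among Ludmila, Eliasz, Oleg.
Ludmila is living and takes 1/54.
Eliasz is living and takes 1/54.
Oleg is living and takes 1/54.
Franciszka is living and takes 1/6.
Nadia predeceased; the 1/3 allotted to Nadia's branch passes to Nadia's issue by representation.
The 1/3 is divided into 2 equal shares of 1/6 among Radoslaw, Ireneusz.
Radoslaw is living and takes 1/6.
Ireneusz is living and takes 1/6.

Danuta 1/18; Eliasz 1/54; Franciszka 1/6; Ireneusz 1/6; Kazimierz 1/3; Ludmila 1/54; Oleg 1/54; Radoslaw 1/6; Tadeusz 1/18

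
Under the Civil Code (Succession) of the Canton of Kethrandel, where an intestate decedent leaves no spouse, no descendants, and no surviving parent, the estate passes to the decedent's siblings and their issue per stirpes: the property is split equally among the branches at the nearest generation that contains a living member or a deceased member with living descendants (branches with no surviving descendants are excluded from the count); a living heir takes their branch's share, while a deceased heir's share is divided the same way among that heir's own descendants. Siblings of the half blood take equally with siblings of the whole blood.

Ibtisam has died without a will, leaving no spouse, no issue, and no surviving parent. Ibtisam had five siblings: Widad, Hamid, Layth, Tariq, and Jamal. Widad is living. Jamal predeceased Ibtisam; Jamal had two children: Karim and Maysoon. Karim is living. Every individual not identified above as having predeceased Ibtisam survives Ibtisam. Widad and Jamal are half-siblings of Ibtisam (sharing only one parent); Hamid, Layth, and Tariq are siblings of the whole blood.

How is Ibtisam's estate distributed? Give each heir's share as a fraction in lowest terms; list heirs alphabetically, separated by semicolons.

No spouse, descendants, or parent survives, so the estate passes to Ibtisam's siblings per stirpes.
Half-blood and whole-blood siblings take equally under the stated rule.
The estate is divided into 5 equal shares of 1/5 among Widad, Hamid, Layth, Tariq, Jamal.
Widad is living and takes 1/5.
Hamid is living and takes 1/5.
Layth is living and takes 1/5.
Tariq is living and takes 1/5.
Jamal predeceased; the 1/5 allotted to Jamal's branch passes to Jamal's issue by representation.
The 1/5 is divided into 2 equal shares of 1/10 among Karim, Maysoon.
Karim is living and takes 1/10.
Maysoon is living and takes 1/10.

Hamid 1/5; Karim 1/10; Layth 1/5; Maysoon 1/10; Tariq 1/5; Widad 1/5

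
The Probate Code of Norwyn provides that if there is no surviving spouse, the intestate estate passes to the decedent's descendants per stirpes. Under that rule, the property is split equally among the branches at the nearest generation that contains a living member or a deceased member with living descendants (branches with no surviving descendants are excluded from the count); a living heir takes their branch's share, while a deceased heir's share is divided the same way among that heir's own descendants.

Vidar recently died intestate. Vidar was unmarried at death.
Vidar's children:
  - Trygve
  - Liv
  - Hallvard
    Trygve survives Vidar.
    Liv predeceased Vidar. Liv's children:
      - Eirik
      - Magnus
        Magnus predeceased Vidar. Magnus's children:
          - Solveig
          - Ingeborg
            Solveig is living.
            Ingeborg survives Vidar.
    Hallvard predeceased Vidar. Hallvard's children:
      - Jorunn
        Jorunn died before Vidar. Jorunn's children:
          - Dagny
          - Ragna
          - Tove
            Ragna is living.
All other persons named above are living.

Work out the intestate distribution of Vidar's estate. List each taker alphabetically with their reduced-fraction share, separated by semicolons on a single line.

There is no surviving spouse, so the entire estate passes to Vidar's descendants per stirpes.
The estate is divided into 3 equal shares of 1/3 among Trygve, Liv, Hallvard.
Trygve is living and takes 1/3.
Liv predeceased; the 1/3 allotted to Liv's branch passes to Liv's issue by representation.
The 1/3 is divided into 2 equal shares of 1/6 among Eirik, Magnus.
Eirik is living and takes 1/6.
Magnus predeceased; the 1/6 allotted to Magnus's branch passes to Magnus's issue by representation.
The 1/6 is divided into 2 equal shares of 1/12 among Solveig, Ingeborg.
Solveig is living and takes 1/12.
Ingeborg is living and takes 1/12.
Hallvard predeceased; the 1/3 allotted to Hallvard's branch passes to Hallvard's issue by representation.
Jorunn's line is the sole branch at this level, so the full 1/3 passes to Jorunn's issue by representation.
The 1/3 is divided into 3 equal shares of 1/9 among Dagny, Ragna, Tove.
Dagny is living and takes 1/9.
Ragna is living and takes 1/9.
Tove is living and takes 1/9.

Dagny 1/9; Eirik 1/6; Ingeborg 1/12; Ragna 1/9; Solveig 1/12; Tove 1/9; Trygve 1/3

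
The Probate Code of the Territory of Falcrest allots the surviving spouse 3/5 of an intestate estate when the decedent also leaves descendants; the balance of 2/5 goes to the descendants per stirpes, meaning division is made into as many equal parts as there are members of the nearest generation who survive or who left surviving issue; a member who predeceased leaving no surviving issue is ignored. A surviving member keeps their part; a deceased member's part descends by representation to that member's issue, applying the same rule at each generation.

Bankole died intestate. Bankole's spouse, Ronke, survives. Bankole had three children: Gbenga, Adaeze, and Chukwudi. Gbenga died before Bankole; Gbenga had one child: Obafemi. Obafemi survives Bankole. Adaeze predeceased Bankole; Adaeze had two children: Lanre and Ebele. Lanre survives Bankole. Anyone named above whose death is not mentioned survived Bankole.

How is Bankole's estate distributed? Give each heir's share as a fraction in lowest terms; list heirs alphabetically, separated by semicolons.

Ronke, as surviving spouse, takes 3/5.
The remaining 2/5 passes to Bankole's descendants per stirpes.
The 2/5 is divided into 3 equal shares of 2/15 among Gbenga, Adaeze, Chukwudi.
Gbenga predeceased; the 2/15 allotted to Gbenga's branch passes to Gbenga's issue by representation.
Obafemi is the sole taker at this level and receives the full 2/15.
Adaeze predeceased; the 2/15 allotted to Adaeze's branch passes to Adaeze's issue by representation.
The 2/15 is divided into 2 equal shares of 1/15 among Lanre, Ebele.
Lanre is living and takes 1/15.
Ebele is living and takes 1/15.
Chukwudi is living and takes 2/15.

Chukwudi 2/15; Ebele 1/15; Lanre 1/15; Obafemi 2/15; Ronke 3/5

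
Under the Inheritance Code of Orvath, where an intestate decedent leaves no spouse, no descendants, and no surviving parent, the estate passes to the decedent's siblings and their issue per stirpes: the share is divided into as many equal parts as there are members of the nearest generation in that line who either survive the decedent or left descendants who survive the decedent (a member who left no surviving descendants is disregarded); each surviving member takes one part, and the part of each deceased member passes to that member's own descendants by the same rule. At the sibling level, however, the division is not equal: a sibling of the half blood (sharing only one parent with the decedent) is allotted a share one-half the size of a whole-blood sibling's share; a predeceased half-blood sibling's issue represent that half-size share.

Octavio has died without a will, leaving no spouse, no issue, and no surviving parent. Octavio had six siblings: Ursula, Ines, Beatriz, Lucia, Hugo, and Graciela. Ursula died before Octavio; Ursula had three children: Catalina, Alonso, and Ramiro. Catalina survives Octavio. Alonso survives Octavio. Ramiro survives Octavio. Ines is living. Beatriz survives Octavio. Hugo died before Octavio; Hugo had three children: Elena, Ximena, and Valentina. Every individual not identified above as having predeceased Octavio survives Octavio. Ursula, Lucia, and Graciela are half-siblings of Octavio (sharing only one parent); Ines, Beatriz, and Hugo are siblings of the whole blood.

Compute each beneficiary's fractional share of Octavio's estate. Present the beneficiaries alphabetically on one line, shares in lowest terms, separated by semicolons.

No spouse, descendants, or parent survives, so the estate passes to Octavio's siblings per stirpes.
Half-blood siblings count for one-half the weight of whole-blood siblings at the initial division.
Dividing 1 in proportion to weights (total weight 9/2): Ursula (weight 1/2) → 1/9; Ines (weight 1) → 2/9; Beatriz (weight 1) → 2/9; Lucia (weight 1/2) → 1/9; Hugo (weight 1) → 2/9; Graciela (weight 1/2) → 1/9.
Ursula predeceased; the 1/9 allotted to Ursula's branch passes to Ursula's issue by representation.
The 1/9 is divided into 3 equal shares of 1/27 among Catalina, Alonso, Ramiro.
Catalina is living and takes 1/27.
Alonso is living and takes 1/27.
Ramiro is living and takes 1/27.
Ines is living and takes 2/9.
Beatriz is living and takes 2/9.
Lucia is living and takes 1/9.
Hugo predeceased; the 2/9 allotted to Hugo's branch passes to Hugo's issue by representation.
The 2/9 is divided into 3 equal shares of 2/27 among Elena, Ximena, Valentina.
Elena is living and takes 2/27.
Ximena is living and takes 2/27.
Valentina is living and takes 2/27.
Graciela is living and takes 1/9.

Alonso 1/27; Beatriz 2/9; Catalina 1/27; Elena 2/27; Graciela 1/9; Ines 2/9; Lucia 1/9; Ramiro 1/27; Valentina 2/27; Ximena 2/27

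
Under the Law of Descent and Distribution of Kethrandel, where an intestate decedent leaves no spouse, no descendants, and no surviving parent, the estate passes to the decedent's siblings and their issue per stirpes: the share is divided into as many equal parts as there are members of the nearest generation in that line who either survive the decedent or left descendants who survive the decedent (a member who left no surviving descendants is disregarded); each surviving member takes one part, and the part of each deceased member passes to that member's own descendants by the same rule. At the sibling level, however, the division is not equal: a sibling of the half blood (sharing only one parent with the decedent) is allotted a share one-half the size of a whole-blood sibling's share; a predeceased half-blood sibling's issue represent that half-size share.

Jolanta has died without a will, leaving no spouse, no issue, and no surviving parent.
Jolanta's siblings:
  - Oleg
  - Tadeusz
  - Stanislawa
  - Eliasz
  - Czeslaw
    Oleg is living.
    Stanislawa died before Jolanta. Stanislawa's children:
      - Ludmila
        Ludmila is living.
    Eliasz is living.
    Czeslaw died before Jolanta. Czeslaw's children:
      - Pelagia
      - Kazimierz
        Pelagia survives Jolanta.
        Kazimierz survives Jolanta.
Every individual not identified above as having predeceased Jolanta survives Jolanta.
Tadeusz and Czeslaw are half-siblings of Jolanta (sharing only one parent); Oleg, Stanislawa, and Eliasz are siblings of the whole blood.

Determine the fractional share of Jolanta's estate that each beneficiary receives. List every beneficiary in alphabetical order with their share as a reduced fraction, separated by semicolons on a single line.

No spouse, descendants, or parent survives, so the estate passes to Jolanta's siblings per stirpes.
Half-blood siblings count for one-half the weight of whole-blood siblings at the initial division.
Dividing 1 in proportion to weights (total weight 4): Oleg (weight 1) → 1/4; Tadeusz (weight 1/2) → 1/8; Stanislawa (weight 1) → 1/4; Eliasz (weight 1) → 1/4; Czeslaw (weight 1/2) → 1/8.
Oleg is living and takes 1/4.
Tadeusz is living and takes 1/8.
Stanislawa predeceased; the 1/4 allotted to Stanislawa's branch passes to Stanislawa's issue by representation.
Ludmila is the sole taker at this level and receives the full 1/4.
Eliasz is living and takes 1/4.
Czeslaw predeceased; the 1/8 allotted to Czeslaw's branch passes to Czeslaw's issue by representation.
The 1/8 is divided into 2 equal shares of 1/16 among Pelagia, Kazimierz.
Pelagia is living and takes 1/16.
Kazimierz is living and takes 1/16.

Eliasz 1/4; Kazimierz 1/16; Ludmila 1/4; Oleg 1/4; Pelagia 1/16; Tadeusz 1/8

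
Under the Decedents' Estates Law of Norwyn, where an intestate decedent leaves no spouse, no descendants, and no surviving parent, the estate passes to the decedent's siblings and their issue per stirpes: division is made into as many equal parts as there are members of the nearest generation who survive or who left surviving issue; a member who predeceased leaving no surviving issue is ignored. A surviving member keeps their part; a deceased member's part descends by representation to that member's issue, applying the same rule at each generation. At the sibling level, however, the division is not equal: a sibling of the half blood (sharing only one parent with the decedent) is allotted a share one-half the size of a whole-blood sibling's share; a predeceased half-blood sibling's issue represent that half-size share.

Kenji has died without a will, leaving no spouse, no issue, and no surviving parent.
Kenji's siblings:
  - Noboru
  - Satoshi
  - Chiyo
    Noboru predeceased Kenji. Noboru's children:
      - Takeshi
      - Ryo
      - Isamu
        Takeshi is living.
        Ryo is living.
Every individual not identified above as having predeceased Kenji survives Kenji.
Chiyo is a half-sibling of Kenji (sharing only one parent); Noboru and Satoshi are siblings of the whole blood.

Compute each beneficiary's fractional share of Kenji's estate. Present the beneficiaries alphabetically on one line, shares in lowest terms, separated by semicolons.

Chiyo 1/5; Isamu 2/15; Ryo 2/15; Satoshi 2/5; Takeshi 2/15

No spouse, descendants, or parent survives, so the estate passes to Kenji's siblings per stirpes.
Half-blood siblings count for one-half the weight of whole-blood siblings at the initial division.
Dividing 1 in proportion to weights (total weight 5/2): Noboru (weight 1) → 2/5; Satoshi (weight 1) → 2/5; Chiyo (weight 1/2) → 1/5.
Noboru predeceased; the 2/5 allotted to Noboru's branch passes to Noboru's issue by representation.
The 2/5 is divided into 3 equal shares of 2/15 among Takeshi, Ryo, Isamu.
Takeshi is living and takes 2/15.
Ryo is living and takes 2/15.
Isamu is living and takes 2/15.
Satoshi is living and takes 2/5.
Chiyo is living and takes 1/5.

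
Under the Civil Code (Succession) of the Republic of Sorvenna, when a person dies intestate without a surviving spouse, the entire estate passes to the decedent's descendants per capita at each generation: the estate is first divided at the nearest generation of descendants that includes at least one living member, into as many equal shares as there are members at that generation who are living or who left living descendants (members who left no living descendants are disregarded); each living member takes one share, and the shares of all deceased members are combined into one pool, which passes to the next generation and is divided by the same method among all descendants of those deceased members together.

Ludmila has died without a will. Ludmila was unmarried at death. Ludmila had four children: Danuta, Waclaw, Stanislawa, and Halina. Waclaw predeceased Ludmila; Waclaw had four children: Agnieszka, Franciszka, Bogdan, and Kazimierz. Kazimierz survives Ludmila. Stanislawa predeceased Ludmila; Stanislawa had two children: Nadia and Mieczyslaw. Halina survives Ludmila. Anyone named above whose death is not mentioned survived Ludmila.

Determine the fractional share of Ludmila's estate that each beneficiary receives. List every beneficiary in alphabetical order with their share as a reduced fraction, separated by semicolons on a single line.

There is no surviving spouse, so the entire estate passes to Ludmila's descendants per capita at each generation.
At generation 1 (Danuta, Waclaw, Stanislawa, Halina) there are 4 shares of (1)/4 = 1/4 each.
Living: Danuta and Halina — each takes 1/4.
Deceased: Waclaw and Stanislawa. Their combined 1/2 is pooled and carried to generation 2.
At generation 2 (Agnieszka, Franciszka, Bogdan, Kazimierz, Nadia, Mieczyslaw) there are 6 shares of (1/2)/6 = 1/12 each.
Living: Agnieszka, Franciszka, Bogdan, Kazimierz, Nadia, and Mieczyslaw — each takes 1/12.

Agnieszka 1/12; Bogdan 1/12; Danuta 1/4; Franciszka 1/12; Halina 1/4; Kazimierz 1/12; Mieczyslaw 1/12; Nadia 1/12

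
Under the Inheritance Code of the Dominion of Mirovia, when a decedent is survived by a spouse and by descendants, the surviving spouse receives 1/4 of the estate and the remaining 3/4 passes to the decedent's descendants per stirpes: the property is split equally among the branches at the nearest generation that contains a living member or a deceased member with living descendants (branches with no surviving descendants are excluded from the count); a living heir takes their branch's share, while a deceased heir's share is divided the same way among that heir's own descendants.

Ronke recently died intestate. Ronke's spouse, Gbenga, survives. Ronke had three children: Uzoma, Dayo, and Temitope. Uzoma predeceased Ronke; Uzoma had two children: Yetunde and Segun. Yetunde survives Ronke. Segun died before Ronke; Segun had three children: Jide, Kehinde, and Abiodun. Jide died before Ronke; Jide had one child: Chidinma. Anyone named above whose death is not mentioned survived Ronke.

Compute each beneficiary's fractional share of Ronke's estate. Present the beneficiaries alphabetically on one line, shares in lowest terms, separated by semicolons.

Gbenga, as surviving spouse, takes 1/4.
The remaining 3/4 passes to Ronke's descendants per stirpes.
The 3/4 is divided into 3 equal shares of 1/4 among Uzoma, Dayo, Temitope.
Uzoma predeceased; the 1/4 allotted to Uzoma's branch passes to Uzoma's issue by representation.
The 1/4 is divided into 2 equal shares of 1/8 among Yetunde, Segun.
Yetunde is living and takes 1/8.
Segun predeceased; the 1/8 allotted to Segun's branch passes to Segun's issue by representation.
The 1/8 is divided into 3 equal shares of 1/24 among Jide, Kehinde, Abiodun.
Jide predeceased; the 1/24 allotted to Jide's branch passes to Jide's issue by representation.
Chidinma is the sole taker at this level and receives the full 1/24.
Kehinde is living and takes 1/24.
Abiodun is living and takes 1/24.
Dayo is living and takes 1/4.
Temitope is living and takes 1/4.

Abiodun 1/24; Chidinma 1/24; Dayo 1/4; Gbenga 1/4; Kehinde 1/24; Temitope 1/4; Yetunde 1/8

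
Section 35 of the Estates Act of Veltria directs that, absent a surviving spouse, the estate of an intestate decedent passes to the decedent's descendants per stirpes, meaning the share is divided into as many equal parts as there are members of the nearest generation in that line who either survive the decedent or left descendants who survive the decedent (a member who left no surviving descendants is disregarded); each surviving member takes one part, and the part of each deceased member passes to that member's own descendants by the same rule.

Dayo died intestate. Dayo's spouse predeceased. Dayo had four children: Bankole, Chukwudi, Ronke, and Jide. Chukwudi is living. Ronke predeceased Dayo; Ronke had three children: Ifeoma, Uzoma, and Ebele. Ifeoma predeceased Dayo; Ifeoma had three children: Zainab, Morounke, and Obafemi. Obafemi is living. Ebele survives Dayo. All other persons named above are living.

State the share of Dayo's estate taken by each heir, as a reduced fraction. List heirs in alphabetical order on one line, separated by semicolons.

There is no surviving spouse, so the entire estate passes to Dayo's descendants per stirpes.
The estate is divided into 4 equal shares of 1/4 among Bankole, Chukwudi, Ronke, Jide.
Bankole is living and takes 1/4.
Chukwudi is living and takes 1/4.
Ronke predeceased; the 1/4 allotted to Ronke's branch passes to Ronke's issue by representation.
The 1/4 is divided into 3 equal shares of 1/12 among Ifeoma, Uzoma, Ebele.
Ifeoma predeceased; the 1/12 allotted to Ifeoma's branch passes to Ifeoma's issue by representation.
The 1/12 is divided into 3 equal shares of 1/36 among Zainab, Morounke, Obafemi.
Zainab is living and takes 1/36.
Morounke is living and takes 1/36.
Obafemi is living and takes 1/36.
Uzoma is living and takes 1/12.
Ebele is living and takes 1/12.
Jide is living and takes 1/4.

Bankole 1/4; Chukwudi 1/4; Ebele 1/12; Jide 1/4; Morounke 1/36; Obafemi 1/36; Uzoma 1/12; Zainab 1/36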